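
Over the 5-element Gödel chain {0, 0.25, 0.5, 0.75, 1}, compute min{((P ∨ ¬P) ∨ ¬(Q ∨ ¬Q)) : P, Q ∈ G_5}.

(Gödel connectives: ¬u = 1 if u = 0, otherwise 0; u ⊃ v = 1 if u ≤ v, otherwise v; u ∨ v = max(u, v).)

0.25

The minimum is attained at P = 0.25, Q = 0:
  ¬P: Gödel ¬ of 0.25 = 0 (operand ≠ 0)
  (P ∨ ¬P) = max(0.25, 0) = 0.25
  ¬Q: Gödel ¬ of 0 = 1 (operand is 0)
  (Q ∨ ¬Q) = max(0, 1) = 1
  ¬(Q ∨ ¬Q): Gödel ¬ of 1 = 0 (operand ≠ 0)
  ((P ∨ ¬P) ∨ ¬(Q ∨ ¬Q)) = max(0.25, 0) = 0.25
Checking all 25 assignments confirms none give a value below 0.25.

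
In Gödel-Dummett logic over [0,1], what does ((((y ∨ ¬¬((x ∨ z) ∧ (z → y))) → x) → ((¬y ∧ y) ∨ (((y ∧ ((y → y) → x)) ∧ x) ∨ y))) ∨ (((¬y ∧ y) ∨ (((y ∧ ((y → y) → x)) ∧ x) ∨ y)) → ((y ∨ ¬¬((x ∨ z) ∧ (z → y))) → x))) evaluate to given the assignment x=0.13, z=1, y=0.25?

(x ∨ z) = max(0.13, 1) = 1
(z → y): 1 > 0.25, so result = 0.25
((x ∨ z) ∧ (z → y)) = min(1, 0.25) = 0.25
¬((x ∨ z) ∧ (z → y)): Gödel ¬ of 0.25 = 0 (operand ≠ 0)
¬¬((x ∨ z) ∧ (z → y)): Gödel ¬ of 0 = 1 (operand is 0)
(y ∨ ¬¬((x ∨ z) ∧ (z → y))) = max(0.25, 1) = 1
((y ∨ ¬¬((x ∨ z) ∧ (z → y))) → x): 1 > 0.13, so result = 0.13
¬y: Gödel ¬ of 0.25 = 0 (operand ≠ 0)
(¬y ∧ y) = min(0, 0.25) = 0
(y → y): 0.25 ≤ 0.25, so result = 1
((y → y) → x): 1 > 0.13, so result = 0.13
(y ∧ ((y → y) → x)) = min(0.25, 0.13) = 0.13
((y ∧ ((y → y) → x)) ∧ x) = min(0.13, 0.13) = 0.13
(((y ∧ ((y → y) → x)) ∧ x) ∨ y) = max(0.13, 0.25) = 0.25
((¬y ∧ y) ∨ (((y ∧ ((y → y) → x)) ∧ x) ∨ y)) = max(0, 0.25) = 0.25
(((y ∨ ¬¬((x ∨ z) ∧ (z → y))) → x) → ((¬y ∧ y) ∨ (((y ∧ ((y → y) → x)) ∧ x) ∨ y))): 0.13 ≤ 0.25, so result = 1
¬y: Gödel ¬ of 0.25 = 0 (operand ≠ 0)
(¬y ∧ y) = min(0, 0.25) = 0
(y → y): 0.25 ≤ 0.25, so result = 1
((y → y) → x): 1 > 0.13, so result = 0.13
(y ∧ ((y → y) → x)) = min(0.25, 0.13) = 0.13
((y ∧ ((y → y) → x)) ∧ x) = min(0.13, 0.13) = 0.13
(((y ∧ ((y → y) → x)) ∧ x) ∨ y) = max(0.13, 0.25) = 0.25
((¬y ∧ y) ∨ (((y ∧ ((y → y) → x)) ∧ x) ∨ y)) = max(0, 0.25) = 0.25
(x ∨ z) = max(0.13, 1) = 1
(z → y): 1 > 0.25, so result = 0.25
((x ∨ z) ∧ (z → y)) = min(1, 0.25) = 0.25
¬((x ∨ z) ∧ (z → y)): Gödel ¬ of 0.25 = 0 (operand ≠ 0)
¬¬((x ∨ z) ∧ (z → y)): Gödel ¬ of 0 = 1 (operand is 0)
(y ∨ ¬¬((x ∨ z) ∧ (z → y))) = max(0.25, 1) = 1
((y ∨ ¬¬((x ∨ z) ∧ (z → y))) → x): 1 > 0.13, so result = 0.13
(((¬y ∧ y) ∨ (((y ∧ ((y → y) → x)) ∧ x) ∨ y)) → ((y ∨ ¬¬((x ∨ z) ∧ (z → y))) → x)): 0.25 > 0.13, so result = 0.13
((((y ∨ ¬¬((x ∨ z) ∧ (z → y))) → x) → ((¬y ∧ y) ∨ (((y ∧ ((y → y) → x)) ∧ x) ∨ y))) ∨ (((¬y ∧ y) ∨ (((y ∧ ((y → y) → x)) ∧ x) ∨ y)) → ((y ∨ ¬¬((x ∨ z) ∧ (z → y))) → x))) = max(1, 0.13) = 1

1.00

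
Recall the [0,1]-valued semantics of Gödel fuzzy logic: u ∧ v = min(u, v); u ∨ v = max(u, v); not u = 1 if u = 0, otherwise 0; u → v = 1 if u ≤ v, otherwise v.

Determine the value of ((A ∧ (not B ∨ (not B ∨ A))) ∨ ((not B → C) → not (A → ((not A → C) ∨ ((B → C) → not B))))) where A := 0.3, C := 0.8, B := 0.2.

not B: Gödel ¬ of 0.2 = 0 (operand ≠ 0)
not B: Gödel ¬ of 0.2 = 0 (operand ≠ 0)
(not B ∨ A) = max(0, 0.3) = 0.3
(not B ∨ (not B ∨ A)) = max(0, 0.3) = 0.3
(A ∧ (not B ∨ (not B ∨ A))) = min(0.3, 0.3) = 0.3
not B: Gödel ¬ of 0.2 = 0 (operand ≠ 0)
(not B → C): 0 ≤ 0.8, so result = 1
not A: Gödel ¬ of 0.3 = 0 (operand ≠ 0)
(not A → C): 0 ≤ 0.8, so result = 1
(B → C): 0.2 ≤ 0.8, so result = 1
not B: Gödel ¬ of 0.2 = 0 (operand ≠ 0)
((B → C) → not B): 1 > 0, so result = 0
((not A → C) ∨ ((B → C) → not B)) = max(1, 0) = 1
(A → ((not A → C) ∨ ((B → C) → not B))): 0.3 ≤ 1, so result = 1
not (A → ((not A → C) ∨ ((B → C) → not B))): Gödel ¬ of 1 = 0 (operand ≠ 0)
((not B → C) → not (A → ((not A → C) ∨ ((B → C) → not B)))): 1 > 0, so result = 0
((A ∧ (not B ∨ (not B ∨ A))) ∨ ((not B → C) → not (A → ((not A → C) ∨ ((B → C) → not B))))) = max(0.3, 0) = 0.3

0.30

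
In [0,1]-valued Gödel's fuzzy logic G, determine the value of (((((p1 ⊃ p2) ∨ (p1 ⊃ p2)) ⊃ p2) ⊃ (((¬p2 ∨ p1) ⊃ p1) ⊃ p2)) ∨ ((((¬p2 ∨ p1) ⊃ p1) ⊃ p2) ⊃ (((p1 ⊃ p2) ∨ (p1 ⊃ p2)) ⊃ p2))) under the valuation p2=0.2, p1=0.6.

1.00

(p1 ⊃ p2): 0.6 > 0.2, so result = 0.2
(p1 ⊃ p2): 0.6 > 0.2, so result = 0.2
((p1 ⊃ p2) ∨ (p1 ⊃ p2)) = max(0.2, 0.2) = 0.2
(((p1 ⊃ p2) ∨ (p1 ⊃ p2)) ⊃ p2): 0.2 ≤ 0.2, so result = 1
¬p2: Gödel ¬ of 0.2 = 0 (operand ≠ 0)
(¬p2 ∨ p1) = max(0, 0.6) = 0.6
((¬p2 ∨ p1) ⊃ p1): 0.6 ≤ 0.6, so result = 1
(((¬p2 ∨ p1) ⊃ p1) ⊃ p2): 1 > 0.2, so result = 0.2
((((p1 ⊃ p2) ∨ (p1 ⊃ p2)) ⊃ p2) ⊃ (((¬p2 ∨ p1) ⊃ p1) ⊃ p2)): 1 > 0.2, so result = 0.2
¬p2: Gödel ¬ of 0.2 = 0 (operand ≠ 0)
(¬p2 ∨ p1) = max(0, 0.6) = 0.6
((¬p2 ∨ p1) ⊃ p1): 0.6 ≤ 0.6, so result = 1
(((¬p2 ∨ p1) ⊃ p1) ⊃ p2): 1 > 0.2, so result = 0.2
(p1 ⊃ p2): 0.6 > 0.2, so result = 0.2
(p1 ⊃ p2): 0.6 > 0.2, so result = 0.2
((p1 ⊃ p2) ∨ (p1 ⊃ p2)) = max(0.2, 0.2) = 0.2
(((p1 ⊃ p2) ∨ (p1 ⊃ p2)) ⊃ p2): 0.2 ≤ 0.2, so result = 1
((((¬p2 ∨ p1) ⊃ p1) ⊃ p2) ⊃ (((p1 ⊃ p2) ∨ (p1 ⊃ p2)) ⊃ p2)): 0.2 ≤ 1, so result = 1
(((((p1 ⊃ p2) ∨ (p1 ⊃ p2)) ⊃ p2) ⊃ (((¬p2 ∨ p1) ⊃ p1) ⊃ p2)) ∨ ((((¬p2 ∨ p1) ⊃ p1) ⊃ p2) ⊃ (((p1 ⊃ p2) ∨ (p1 ⊃ p2)) ⊃ p2))) = max(0.2, 1) = 1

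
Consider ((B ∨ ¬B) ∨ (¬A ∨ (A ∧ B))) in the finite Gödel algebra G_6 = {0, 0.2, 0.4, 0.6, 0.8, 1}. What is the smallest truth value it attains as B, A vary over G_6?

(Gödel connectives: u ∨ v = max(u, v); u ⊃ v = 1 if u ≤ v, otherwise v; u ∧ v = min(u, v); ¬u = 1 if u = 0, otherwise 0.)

0.20

The minimum is attained at B = 0.2, A = 0.2:
  ¬B: Gödel ¬ of 0.2 = 0 (operand ≠ 0)
  (B ∨ ¬B) = max(0.2, 0) = 0.2
  ¬A: Gödel ¬ of 0.2 = 0 (operand ≠ 0)
  (A ∧ B) = min(0.2, 0.2) = 0.2
  (¬A ∨ (A ∧ B)) = max(0, 0.2) = 0.2
  ((B ∨ ¬B) ∨ (¬A ∨ (A ∧ B))) = max(0.2, 0.2) = 0.2
Checking all 36 assignments confirms none give a value below 0.20.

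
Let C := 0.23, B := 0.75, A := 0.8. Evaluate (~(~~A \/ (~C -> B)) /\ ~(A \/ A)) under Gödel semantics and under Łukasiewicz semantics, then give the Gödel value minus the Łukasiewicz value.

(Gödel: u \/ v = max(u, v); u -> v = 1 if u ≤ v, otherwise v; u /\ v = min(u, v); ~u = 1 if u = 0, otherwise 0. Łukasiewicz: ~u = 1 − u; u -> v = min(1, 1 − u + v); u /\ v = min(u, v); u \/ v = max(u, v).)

-0.02

Gödel evaluation:
  ~A: Gödel ¬ of 0.8 = 0 (operand ≠ 0)
  ~~A: Gödel ¬ of 0 = 1 (operand is 0)
  ~C: Gödel ¬ of 0.23 = 0 (operand ≠ 0)
  (~C -> B): 0 ≤ 0.75, so result = 1
  (~~A \/ (~C -> B)) = max(1, 1) = 1
  ~(~~A \/ (~C -> B)): Gödel ¬ of 1 = 0 (operand ≠ 0)
  (A \/ A) = max(0.8, 0.8) = 0.8
  ~(A \/ A): Gödel ¬ of 0.8 = 0 (operand ≠ 0)
  (~(~~A \/ (~C -> B)) /\ ~(A \/ A)) = min(0, 0) = 0
  Gödel value = 0
Łukasiewicz evaluation:
  ~A: Łukasiewicz ¬ gives 1 − 0.8 = 0.2
  ~~A: Łukasiewicz ¬ gives 1 − 0.2 = 0.8
  ~C: Łukasiewicz ¬ gives 1 − 0.23 = 0.77
  (~C -> B): min(1, 1 − 0.77 + 0.75) = 0.98
  (~~A \/ (~C -> B)) = max(0.8, 0.98) = 0.98
  ~(~~A \/ (~C -> B)): Łukasiewicz ¬ gives 1 − 0.98 = 0.02
  (A \/ A) = max(0.8, 0.8) = 0.8
  ~(A \/ A): Łukasiewicz ¬ gives 1 − 0.8 = 0.2
  (~(~~A \/ (~C -> B)) /\ ~(A \/ A)) = min(0.02, 0.2) = 0.02
  Łukasiewicz value = 0.02
Difference: 0 − 0.02 = -0.02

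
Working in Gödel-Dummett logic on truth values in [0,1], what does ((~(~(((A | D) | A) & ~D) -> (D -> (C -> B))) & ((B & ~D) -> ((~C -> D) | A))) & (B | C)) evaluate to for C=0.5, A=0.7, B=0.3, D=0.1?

(A | D) = max(0.7, 0.1) = 0.7
((A | D) | A) = max(0.7, 0.7) = 0.7
~D: Gödel ¬ of 0.1 = 0 (operand ≠ 0)
(((A | D) | A) & ~D) = min(0.7, 0) = 0
~(((A | D) | A) & ~D): Gödel ¬ of 0 = 1 (operand is 0)
(C -> B): 0.5 > 0.3, so result = 0.3
(D -> (C -> B)): 0.1 ≤ 0.3, so result = 1
(~(((A | D) | A) & ~D) -> (D -> (C -> B))): 1 ≤ 1, so result = 1
~(~(((A | D) | A) & ~D) -> (D -> (C -> B))): Gödel ¬ of 1 = 0 (operand ≠ 0)
~D: Gödel ¬ of 0.1 = 0 (operand ≠ 0)
(B & ~D) = min(0.3, 0) = 0
~C: Gödel ¬ of 0.5 = 0 (operand ≠ 0)
(~C -> D): 0 ≤ 0.1, so result = 1
((~C -> D) | A) = max(1, 0.7) = 1
((B & ~D) -> ((~C -> D) | A)): 0 ≤ 1, so result = 1
(~(~(((A | D) | A) & ~D) -> (D -> (C -> B))) & ((B & ~D) -> ((~C -> D) | A))) = min(0, 1) = 0
(B | C) = max(0.3, 0.5) = 0.5
((~(~(((A | D) | A) & ~D) -> (D -> (C -> B))) & ((B & ~D) -> ((~C -> D) | A))) & (B | C)) = min(0, 0.5) = 0

0.00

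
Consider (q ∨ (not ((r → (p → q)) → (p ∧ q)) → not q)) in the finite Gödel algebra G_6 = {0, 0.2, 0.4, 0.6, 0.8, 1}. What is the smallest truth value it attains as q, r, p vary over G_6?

0.20

The minimum is attained at q = 0.2, r = 0, p = 0:
  (p → q): 0 ≤ 0.2, so result = 1
  (r → (p → q)): 0 ≤ 1, so result = 1
  (p ∧ q) = min(0, 0.2) = 0
  ((r → (p → q)) → (p ∧ q)): 1 > 0, so result = 0
  not ((r → (p → q)) → (p ∧ q)): Gödel ¬ of 0 = 1 (operand is 0)
  not q: Gödel ¬ of 0.2 = 0 (operand ≠ 0)
  (not ((r → (p → q)) → (p ∧ q)) → not q): 1 > 0, so result = 0
  (q ∨ (not ((r → (p → q)) → (p ∧ q)) → not q)) = max(0.2, 0) = 0.2
Checking all 216 assignments confirms none give a value below 0.20.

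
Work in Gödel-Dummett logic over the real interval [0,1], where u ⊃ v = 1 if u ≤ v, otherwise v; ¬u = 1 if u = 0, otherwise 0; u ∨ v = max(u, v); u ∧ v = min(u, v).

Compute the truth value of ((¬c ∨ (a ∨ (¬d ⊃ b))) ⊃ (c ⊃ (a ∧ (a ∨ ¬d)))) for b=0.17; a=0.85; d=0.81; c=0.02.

¬c: Gödel ¬ of 0.02 = 0 (operand ≠ 0)
¬d: Gödel ¬ of 0.81 = 0 (operand ≠ 0)
(¬d ⊃ b): 0 ≤ 0.17, so result = 1
(a ∨ (¬d ⊃ b)) = max(0.85, 1) = 1
(¬c ∨ (a ∨ (¬d ⊃ b))) = max(0, 1) = 1
¬d: Gödel ¬ of 0.81 = 0 (operand ≠ 0)
(a ∨ ¬d) = max(0.85, 0) = 0.85
(a ∧ (a ∨ ¬d)) = min(0.85, 0.85) = 0.85
(c ⊃ (a ∧ (a ∨ ¬d))): 0.02 ≤ 0.85, so result = 1
((¬c ∨ (a ∨ (¬d ⊃ b))) ⊃ (c ⊃ (a ∧ (a ∨ ¬d)))): 1 ≤ 1, so result = 1

1.00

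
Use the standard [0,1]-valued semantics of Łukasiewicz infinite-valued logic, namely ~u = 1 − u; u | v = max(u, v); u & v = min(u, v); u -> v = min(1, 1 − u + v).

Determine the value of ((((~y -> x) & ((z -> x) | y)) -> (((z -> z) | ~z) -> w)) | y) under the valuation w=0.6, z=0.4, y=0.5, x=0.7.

~y: Łukasiewicz ¬ gives 1 − 0.5 = 0.5
(~y -> x): min(1, 1 − 0.5 + 0.7) = 1
(z -> x): min(1, 1 − 0.4 + 0.7) = 1
((z -> x) | y) = max(1, 0.5) = 1
((~y -> x) & ((z -> x) | y)) = min(1, 1) = 1
(z -> z): min(1, 1 − 0.4 + 0.4) = 1
~z: Łukasiewicz ¬ gives 1 − 0.4 = 0.6
((z -> z) | ~z) = max(1, 0.6) = 1
(((z -> z) | ~z) -> w): min(1, 1 − 1 + 0.6) = 0.6
(((~y -> x) & ((z -> x) | y)) -> (((z -> z) | ~z) -> w)): min(1, 1 − 1 + 0.6) = 0.6
((((~y -> x) & ((z -> x) | y)) -> (((z -> z) | ~z) -> w)) | y) = max(0.6, 0.5) = 0.6

0.60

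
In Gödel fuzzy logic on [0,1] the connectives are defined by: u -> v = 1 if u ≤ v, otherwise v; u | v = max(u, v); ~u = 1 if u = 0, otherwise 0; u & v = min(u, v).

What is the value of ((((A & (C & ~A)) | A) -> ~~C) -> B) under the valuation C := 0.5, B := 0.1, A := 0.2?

~A: Gödel ¬ of 0.2 = 0 (operand ≠ 0)
(C & ~A) = min(0.5, 0) = 0
(A & (C & ~A)) = min(0.2, 0) = 0
((A & (C & ~A)) | A) = max(0, 0.2) = 0.2
~C: Gödel ¬ of 0.5 = 0 (operand ≠ 0)
~~C: Gödel ¬ of 0 = 1 (operand is 0)
(((A & (C & ~A)) | A) -> ~~C): 0.2 ≤ 1, so result = 1
((((A & (C & ~A)) | A) -> ~~C) -> B): 1 > 0.1, so result = 0.1

0.10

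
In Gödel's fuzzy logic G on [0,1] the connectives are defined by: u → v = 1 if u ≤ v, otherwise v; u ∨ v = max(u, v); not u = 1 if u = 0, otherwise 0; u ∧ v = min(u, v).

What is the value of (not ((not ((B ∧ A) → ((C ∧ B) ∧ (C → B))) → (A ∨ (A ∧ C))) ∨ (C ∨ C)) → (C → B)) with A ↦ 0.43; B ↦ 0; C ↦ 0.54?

1.00

(B ∧ A) = min(0, 0.43) = 0
(C ∧ B) = min(0.54, 0) = 0
(C → B): 0.54 > 0, so result = 0
((C ∧ B) ∧ (C → B)) = min(0, 0) = 0
((B ∧ A) → ((C ∧ B) ∧ (C → B))): 0 ≤ 0, so result = 1
not ((B ∧ A) → ((C ∧ B) ∧ (C → B))): Gödel ¬ of 1 = 0 (operand ≠ 0)
(A ∧ C) = min(0.43, 0.54) = 0.43
(A ∨ (A ∧ C)) = max(0.43, 0.43) = 0.43
(not ((B ∧ A) → ((C ∧ B) ∧ (C → B))) → (A ∨ (A ∧ C))): 0 ≤ 0.43, so result = 1
(C ∨ C) = max(0.54, 0.54) = 0.54
((not ((B ∧ A) → ((C ∧ B) ∧ (C → B))) → (A ∨ (A ∧ C))) ∨ (C ∨ C)) = max(1, 0.54) = 1
not ((not ((B ∧ A) → ((C ∧ B) ∧ (C → B))) → (A ∨ (A ∧ C))) ∨ (C ∨ C)): Gödel ¬ of 1 = 0 (operand ≠ 0)
(C → B): 0.54 > 0, so result = 0
(not ((not ((B ∧ A) → ((C ∧ B) ∧ (C → B))) → (A ∨ (A ∧ C))) ∨ (C ∨ C)) → (C → B)): 0 ≤ 0, so result = 1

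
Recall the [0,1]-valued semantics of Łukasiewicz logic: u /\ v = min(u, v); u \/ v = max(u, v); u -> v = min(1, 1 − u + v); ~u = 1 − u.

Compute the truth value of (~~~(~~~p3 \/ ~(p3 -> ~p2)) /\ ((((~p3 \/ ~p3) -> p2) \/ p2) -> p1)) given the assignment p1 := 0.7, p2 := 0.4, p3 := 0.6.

0.60

~p3: Łukasiewicz ¬ gives 1 − 0.6 = 0.4
~~p3: Łukasiewicz ¬ gives 1 − 0.4 = 0.6
~~~p3: Łukasiewicz ¬ gives 1 − 0.6 = 0.4
~p2: Łukasiewicz ¬ gives 1 − 0.4 = 0.6
(p3 -> ~p2): min(1, 1 − 0.6 + 0.6) = 1
~(p3 -> ~p2): Łukasiewicz ¬ gives 1 − 1 = 0
(~~~p3 \/ ~(p3 -> ~p2)) = max(0.4, 0) = 0.4
~(~~~p3 \/ ~(p3 -> ~p2)): Łukasiewicz ¬ gives 1 − 0.4 = 0.6
~~(~~~p3 \/ ~(p3 -> ~p2)): Łukasiewicz ¬ gives 1 − 0.6 = 0.4
~~~(~~~p3 \/ ~(p3 -> ~p2)): Łukasiewicz ¬ gives 1 − 0.4 = 0.6
~p3: Łukasiewicz ¬ gives 1 − 0.6 = 0.4
~p3: Łukasiewicz ¬ gives 1 − 0.6 = 0.4
(~p3 \/ ~p3) = max(0.4, 0.4) = 0.4
((~p3 \/ ~p3) -> p2): min(1, 1 − 0.4 + 0.4) = 1
(((~p3 \/ ~p3) -> p2) \/ p2) = max(1, 0.4) = 1
((((~p3 \/ ~p3) -> p2) \/ p2) -> p1): min(1, 1 − 1 + 0.7) = 0.7
(~~~(~~~p3 \/ ~(p3 -> ~p2)) /\ ((((~p3 \/ ~p3) -> p2) \/ p2) -> p1)) = min(0.6, 0.7) = 0.6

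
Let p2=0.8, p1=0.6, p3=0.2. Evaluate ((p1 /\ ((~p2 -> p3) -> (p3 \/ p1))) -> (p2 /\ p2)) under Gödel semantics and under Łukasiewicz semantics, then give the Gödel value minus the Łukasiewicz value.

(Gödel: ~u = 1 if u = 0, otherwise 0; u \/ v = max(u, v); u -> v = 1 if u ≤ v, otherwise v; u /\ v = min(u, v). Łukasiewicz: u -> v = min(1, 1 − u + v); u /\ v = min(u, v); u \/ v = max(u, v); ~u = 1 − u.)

0.00

Gödel evaluation:
  ~p2: Gödel ¬ of 0.8 = 0 (operand ≠ 0)
  (~p2 -> p3): 0 ≤ 0.2, so result = 1
  (p3 \/ p1) = max(0.2, 0.6) = 0.6
  ((~p2 -> p3) -> (p3 \/ p1)): 1 > 0.6, so result = 0.6
  (p1 /\ ((~p2 -> p3) -> (p3 \/ p1))) = min(0.6, 0.6) = 0.6
  (p2 /\ p2) = min(0.8, 0.8) = 0.8
  ((p1 /\ ((~p2 -> p3) -> (p3 \/ p1))) -> (p2 /\ p2)): 0.6 ≤ 0.8, so result = 1
  Gödel value = 1
Łukasiewicz evaluation:
  ~p2: Łukasiewicz ¬ gives 1 − 0.8 = 0.2
  (~p2 -> p3): min(1, 1 − 0.2 + 0.2) = 1
  (p3 \/ p1) = max(0.2, 0.6) = 0.6
  ((~p2 -> p3) -> (p3 \/ p1)): min(1, 1 − 1 + 0.6) = 0.6
  (p1 /\ ((~p2 -> p3) -> (p3 \/ p1))) = min(0.6, 0.6) = 0.6
  (p2 /\ p2) = min(0.8, 0.8) = 0.8
  ((p1 /\ ((~p2 -> p3) -> (p3 \/ p1))) -> (p2 /\ p2)): min(1, 1 − 0.6 + 0.8) = 1
  Łukasiewicz value = 1
Difference: 1 − 1 = 0.00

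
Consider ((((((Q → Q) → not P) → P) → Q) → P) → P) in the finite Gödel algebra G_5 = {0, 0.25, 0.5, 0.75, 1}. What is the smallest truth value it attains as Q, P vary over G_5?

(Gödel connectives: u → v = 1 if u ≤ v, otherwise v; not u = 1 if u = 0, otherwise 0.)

The minimum is attained at Q = 0, P = 0.25:
  (Q → Q): 0 ≤ 0, so result = 1
  not P: Gödel ¬ of 0.25 = 0 (operand ≠ 0)
  ((Q → Q) → not P): 1 > 0, so result = 0
  (((Q → Q) → not P) → P): 0 ≤ 0.25, so result = 1
  ((((Q → Q) → not P) → P) → Q): 1 > 0, so result = 0
  (((((Q → Q) → not P) → P) → Q) → P): 0 ≤ 0.25, so result = 1
  ((((((Q → Q) → not P) → P) → Q) → P) → P): 1 > 0.25, so result = 0.25
Checking all 25 assignments confirms none give a value below 0.25.

0.25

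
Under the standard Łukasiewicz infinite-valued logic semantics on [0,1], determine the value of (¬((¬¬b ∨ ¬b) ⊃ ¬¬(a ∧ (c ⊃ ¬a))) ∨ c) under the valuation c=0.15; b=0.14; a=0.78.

¬b: Łukasiewicz ¬ gives 1 − 0.14 = 0.86
¬¬b: Łukasiewicz ¬ gives 1 − 0.86 = 0.14
¬b: Łukasiewicz ¬ gives 1 − 0.14 = 0.86
(¬¬b ∨ ¬b) = max(0.14, 0.86) = 0.86
¬a: Łukasiewicz ¬ gives 1 − 0.78 = 0.22
(c ⊃ ¬a): min(1, 1 − 0.15 + 0.22) = 1
(a ∧ (c ⊃ ¬a)) = min(0.78, 1) = 0.78
¬(a ∧ (c ⊃ ¬a)): Łukasiewicz ¬ gives 1 − 0.78 = 0.22
¬¬(a ∧ (c ⊃ ¬a)): Łukasiewicz ¬ gives 1 − 0.22 = 0.78
((¬¬b ∨ ¬b) ⊃ ¬¬(a ∧ (c ⊃ ¬a))): min(1, 1 − 0.86 + 0.78) = 0.92
¬((¬¬b ∨ ¬b) ⊃ ¬¬(a ∧ (c ⊃ ¬a))): Łukasiewicz ¬ gives 1 − 0.92 = 0.08
(¬((¬¬b ∨ ¬b) ⊃ ¬¬(a ∧ (c ⊃ ¬a))) ∨ c) = max(0.08, 0.15) = 0.15

0.15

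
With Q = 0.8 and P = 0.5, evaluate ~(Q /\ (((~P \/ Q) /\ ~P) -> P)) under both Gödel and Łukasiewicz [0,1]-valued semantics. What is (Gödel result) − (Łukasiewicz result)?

-0.20

Gödel evaluation:
  ~P: Gödel ¬ of 0.5 = 0 (operand ≠ 0)
  (~P \/ Q) = max(0, 0.8) = 0.8
  ~P: Gödel ¬ of 0.5 = 0 (operand ≠ 0)
  ((~P \/ Q) /\ ~P) = min(0.8, 0) = 0
  (((~P \/ Q) /\ ~P) -> P): 0 ≤ 0.5, so result = 1
  (Q /\ (((~P \/ Q) /\ ~P) -> P)) = min(0.8, 1) = 0.8
  ~(Q /\ (((~P \/ Q) /\ ~P) -> P)): Gödel ¬ of 0.8 = 0 (operand ≠ 0)
  Gödel value = 0
Łukasiewicz evaluation:
  ~P: Łukasiewicz ¬ gives 1 − 0.5 = 0.5
  (~P \/ Q) = max(0.5, 0.8) = 0.8
  ~P: Łukasiewicz ¬ gives 1 − 0.5 = 0.5
  ((~P \/ Q) /\ ~P) = min(0.8, 0.5) = 0.5
  (((~P \/ Q) /\ ~P) -> P): min(1, 1 − 0.5 + 0.5) = 1
  (Q /\ (((~P \/ Q) /\ ~P) -> P)) = min(0.8, 1) = 0.8
  ~(Q /\ (((~P \/ Q) /\ ~P) -> P)): Łukasiewicz ¬ gives 1 − 0.8 = 0.2
  Łukasiewicz value = 0.2
Difference: 0 − 0.2 = -0.20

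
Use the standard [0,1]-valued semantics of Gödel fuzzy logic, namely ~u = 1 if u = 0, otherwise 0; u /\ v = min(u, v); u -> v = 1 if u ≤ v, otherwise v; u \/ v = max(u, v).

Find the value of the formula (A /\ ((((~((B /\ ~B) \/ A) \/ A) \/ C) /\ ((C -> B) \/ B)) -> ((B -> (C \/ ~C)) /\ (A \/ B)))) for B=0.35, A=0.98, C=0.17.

~B: Gödel ¬ of 0.35 = 0 (operand ≠ 0)
(B /\ ~B) = min(0.35, 0) = 0
((B /\ ~B) \/ A) = max(0, 0.98) = 0.98
~((B /\ ~B) \/ A): Gödel ¬ of 0.98 = 0 (operand ≠ 0)
(~((B /\ ~B) \/ A) \/ A) = max(0, 0.98) = 0.98
((~((B /\ ~B) \/ A) \/ A) \/ C) = max(0.98, 0.17) = 0.98
(C -> B): 0.17 ≤ 0.35, so result = 1
((C -> B) \/ B) = max(1, 0.35) = 1
(((~((B /\ ~B) \/ A) \/ A) \/ C) /\ ((C -> B) \/ B)) = min(0.98, 1) = 0.98
~C: Gödel ¬ of 0.17 = 0 (operand ≠ 0)
(C \/ ~C) = max(0.17, 0) = 0.17
(B -> (C \/ ~C)): 0.35 > 0.17, so result = 0.17
(A \/ B) = max(0.98, 0.35) = 0.98
((B -> (C \/ ~C)) /\ (A \/ B)) = min(0.17, 0.98) = 0.17
((((~((B /\ ~B) \/ A) \/ A) \/ C) /\ ((C -> B) \/ B)) -> ((B -> (C \/ ~C)) /\ (A \/ B))): 0.98 > 0.17, so result = 0.17
(A /\ ((((~((B /\ ~B) \/ A) \/ A) \/ C) /\ ((C -> B) \/ B)) -> ((B -> (C \/ ~C)) /\ (A \/ B)))) = min(0.98, 0.17) = 0.17

0.17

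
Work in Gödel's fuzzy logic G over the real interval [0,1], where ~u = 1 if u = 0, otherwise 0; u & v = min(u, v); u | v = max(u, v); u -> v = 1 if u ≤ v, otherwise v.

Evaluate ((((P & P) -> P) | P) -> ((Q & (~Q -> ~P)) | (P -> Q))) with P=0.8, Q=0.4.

0.40

(P & P) = min(0.8, 0.8) = 0.8
((P & P) -> P): 0.8 ≤ 0.8, so result = 1
(((P & P) -> P) | P) = max(1, 0.8) = 1
~Q: Gödel ¬ of 0.4 = 0 (operand ≠ 0)
~P: Gödel ¬ of 0.8 = 0 (operand ≠ 0)
(~Q -> ~P): 0 ≤ 0, so result = 1
(Q & (~Q -> ~P)) = min(0.4, 1) = 0.4
(P -> Q): 0.8 > 0.4, so result = 0.4
((Q & (~Q -> ~P)) | (P -> Q)) = max(0.4, 0.4) = 0.4
((((P & P) -> P) | P) -> ((Q & (~Q -> ~P)) | (P -> Q))): 1 > 0.4, so result = 0.4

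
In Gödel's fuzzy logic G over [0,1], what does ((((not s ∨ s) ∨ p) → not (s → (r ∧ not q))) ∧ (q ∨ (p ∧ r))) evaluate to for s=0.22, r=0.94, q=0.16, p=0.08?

not s: Gödel ¬ of 0.22 = 0 (operand ≠ 0)
(not s ∨ s) = max(0, 0.22) = 0.22
((not s ∨ s) ∨ p) = max(0.22, 0.08) = 0.22
not q: Gödel ¬ of 0.16 = 0 (operand ≠ 0)
(r ∧ not q) = min(0.94, 0) = 0
(s → (r ∧ not q)): 0.22 > 0, so result = 0
not (s → (r ∧ not q)): Gödel ¬ of 0 = 1 (operand is 0)
(((not s ∨ s) ∨ p) → not (s → (r ∧ not q))): 0.22 ≤ 1, so result = 1
(p ∧ r) = min(0.08, 0.94) = 0.08
(q ∨ (p ∧ r)) = max(0.16, 0.08) = 0.16
((((not s ∨ s) ∨ p) → not (s → (r ∧ not q))) ∧ (q ∨ (p ∧ r))) = min(1, 0.16) = 0.16

0.16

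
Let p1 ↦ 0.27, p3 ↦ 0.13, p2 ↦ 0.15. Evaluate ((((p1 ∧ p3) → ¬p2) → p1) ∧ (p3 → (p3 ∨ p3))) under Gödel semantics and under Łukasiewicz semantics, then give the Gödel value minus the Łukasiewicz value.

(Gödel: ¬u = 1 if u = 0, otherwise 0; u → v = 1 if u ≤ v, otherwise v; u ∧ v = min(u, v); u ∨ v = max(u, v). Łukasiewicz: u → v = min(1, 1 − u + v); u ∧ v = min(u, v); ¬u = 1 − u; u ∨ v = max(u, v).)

0.73

Gödel evaluation:
  (p1 ∧ p3) = min(0.27, 0.13) = 0.13
  ¬p2: Gödel ¬ of 0.15 = 0 (operand ≠ 0)
  ((p1 ∧ p3) → ¬p2): 0.13 > 0, so result = 0
  (((p1 ∧ p3) → ¬p2) → p1): 0 ≤ 0.27, so result = 1
  (p3 ∨ p3) = max(0.13, 0.13) = 0.13
  (p3 → (p3 ∨ p3)): 0.13 ≤ 0.13, so result = 1
  ((((p1 ∧ p3) → ¬p2) → p1) ∧ (p3 → (p3 ∨ p3))) = min(1, 1) = 1
  Gödel value = 1
Łukasiewicz evaluation:
  (p1 ∧ p3) = min(0.27, 0.13) = 0.13
  ¬p2: Łukasiewicz ¬ gives 1 − 0.15 = 0.85
  ((p1 ∧ p3) → ¬p2): min(1, 1 − 0.13 + 0.85) = 1
  (((p1 ∧ p3) → ¬p2) → p1): min(1, 1 − 1 + 0.27) = 0.27
  (p3 ∨ p3) = max(0.13, 0.13) = 0.13
  (p3 → (p3 ∨ p3)): min(1, 1 − 0.13 + 0.13) = 1
  ((((p1 ∧ p3) → ¬p2) → p1) ∧ (p3 → (p3 ∨ p3))) = min(0.27, 1) = 0.27
  Łukasiewicz value = 0.27
Difference: 1 − 0.27 = 0.73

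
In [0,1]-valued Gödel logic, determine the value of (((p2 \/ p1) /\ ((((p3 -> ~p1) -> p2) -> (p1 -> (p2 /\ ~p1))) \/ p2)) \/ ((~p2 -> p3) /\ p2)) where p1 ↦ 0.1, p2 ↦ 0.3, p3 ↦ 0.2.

(p2 \/ p1) = max(0.3, 0.1) = 0.3
~p1: Gödel ¬ of 0.1 = 0 (operand ≠ 0)
(p3 -> ~p1): 0.2 > 0, so result = 0
((p3 -> ~p1) -> p2): 0 ≤ 0.3, so result = 1
~p1: Gödel ¬ of 0.1 = 0 (operand ≠ 0)
(p2 /\ ~p1) = min(0.3, 0) = 0
(p1 -> (p2 /\ ~p1)): 0.1 > 0, so result = 0
(((p3 -> ~p1) -> p2) -> (p1 -> (p2 /\ ~p1))): 1 > 0, so result = 0
((((p3 -> ~p1) -> p2) -> (p1 -> (p2 /\ ~p1))) \/ p2) = max(0, 0.3) = 0.3
((p2 \/ p1) /\ ((((p3 -> ~p1) -> p2) -> (p1 -> (p2 /\ ~p1))) \/ p2)) = min(0.3, 0.3) = 0.3
~p2: Gödel ¬ of 0.3 = 0 (operand ≠ 0)
(~p2 -> p3): 0 ≤ 0.2, so result = 1
((~p2 -> p3) /\ p2) = min(1, 0.3) = 0.3
(((p2 \/ p1) /\ ((((p3 -> ~p1) -> p2) -> (p1 -> (p2 /\ ~p1))) \/ p2)) \/ ((~p2 -> p3) /\ p2)) = max(0.3, 0.3) = 0.3

0.30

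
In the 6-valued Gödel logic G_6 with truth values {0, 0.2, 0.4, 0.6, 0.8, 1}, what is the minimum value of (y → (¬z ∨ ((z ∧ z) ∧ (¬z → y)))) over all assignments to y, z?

The minimum is attained at y = 0.4, z = 0.2:
  ¬z: Gödel ¬ of 0.2 = 0 (operand ≠ 0)
  (z ∧ z) = min(0.2, 0.2) = 0.2
  ¬z: Gödel ¬ of 0.2 = 0 (operand ≠ 0)
  (¬z → y): 0 ≤ 0.4, so result = 1
  ((z ∧ z) ∧ (¬z → y)) = min(0.2, 1) = 0.2
  (¬z ∨ ((z ∧ z) ∧ (¬z → y))) = max(0, 0.2) = 0.2
  (y → (¬z ∨ ((z ∧ z) ∧ (¬z → y)))): 0.4 > 0.2, so result = 0.2
Checking all 36 assignments confirms none give a value below 0.20.

0.20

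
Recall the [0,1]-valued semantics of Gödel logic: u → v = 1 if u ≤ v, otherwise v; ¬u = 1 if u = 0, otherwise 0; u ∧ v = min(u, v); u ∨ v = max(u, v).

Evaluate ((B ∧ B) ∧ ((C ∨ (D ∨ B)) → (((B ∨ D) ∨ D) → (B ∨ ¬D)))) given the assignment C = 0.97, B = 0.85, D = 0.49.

0.85

(B ∧ B) = min(0.85, 0.85) = 0.85
(D ∨ B) = max(0.49, 0.85) = 0.85
(C ∨ (D ∨ B)) = max(0.97, 0.85) = 0.97
(B ∨ D) = max(0.85, 0.49) = 0.85
((B ∨ D) ∨ D) = max(0.85, 0.49) = 0.85
¬D: Gödel ¬ of 0.49 = 0 (operand ≠ 0)
(B ∨ ¬D) = max(0.85, 0) = 0.85
(((B ∨ D) ∨ D) → (B ∨ ¬D)): 0.85 ≤ 0.85, so result = 1
((C ∨ (D ∨ B)) → (((B ∨ D) ∨ D) → (B ∨ ¬D))): 0.97 ≤ 1, so result = 1
((B ∧ B) ∧ ((C ∨ (D ∨ B)) → (((B ∨ D) ∨ D) → (B ∨ ¬D)))) = min(0.85, 1) = 0.85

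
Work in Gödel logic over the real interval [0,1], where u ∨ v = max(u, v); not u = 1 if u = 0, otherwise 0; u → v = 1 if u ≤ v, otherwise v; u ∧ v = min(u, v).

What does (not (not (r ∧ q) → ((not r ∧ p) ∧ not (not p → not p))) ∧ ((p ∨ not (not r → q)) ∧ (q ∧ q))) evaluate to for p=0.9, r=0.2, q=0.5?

0.00

(r ∧ q) = min(0.2, 0.5) = 0.2
not (r ∧ q): Gödel ¬ of 0.2 = 0 (operand ≠ 0)
not r: Gödel ¬ of 0.2 = 0 (operand ≠ 0)
(not r ∧ p) = min(0, 0.9) = 0
not p: Gödel ¬ of 0.9 = 0 (operand ≠ 0)
not p: Gödel ¬ of 0.9 = 0 (operand ≠ 0)
(not p → not p): 0 ≤ 0, so result = 1
not (not p → not p): Gödel ¬ of 1 = 0 (operand ≠ 0)
((not r ∧ p) ∧ not (not p → not p)) = min(0, 0) = 0
(not (r ∧ q) → ((not r ∧ p) ∧ not (not p → not p))): 0 ≤ 0, so result = 1
not (not (r ∧ q) → ((not r ∧ p) ∧ not (not p → not p))): Gödel ¬ of 1 = 0 (operand ≠ 0)
not r: Gödel ¬ of 0.2 = 0 (operand ≠ 0)
(not r → q): 0 ≤ 0.5, so result = 1
not (not r → q): Gödel ¬ of 1 = 0 (operand ≠ 0)
(p ∨ not (not r → q)) = max(0.9, 0) = 0.9
(q ∧ q) = min(0.5, 0.5) = 0.5
((p ∨ not (not r → q)) ∧ (q ∧ q)) = min(0.9, 0.5) = 0.5
(not (not (r ∧ q) → ((not r ∧ p) ∧ not (not p → not p))) ∧ ((p ∨ not (not r → q)) ∧ (q ∧ q))) = min(0, 0.5) = 0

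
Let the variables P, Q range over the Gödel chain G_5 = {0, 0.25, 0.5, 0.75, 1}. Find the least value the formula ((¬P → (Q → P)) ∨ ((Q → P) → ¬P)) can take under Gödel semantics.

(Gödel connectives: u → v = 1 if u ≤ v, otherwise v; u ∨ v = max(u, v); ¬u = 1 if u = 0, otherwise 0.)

1.00

Every assignment gives 1. For instance at P = 0, Q = 0:
  ¬P: Gödel ¬ of 0 = 1 (operand is 0)
  (Q → P): 0 ≤ 0, so result = 1
  (¬P → (Q → P)): 1 ≤ 1, so result = 1
  (Q → P): 0 ≤ 0, so result = 1
  ¬P: Gödel ¬ of 0 = 1 (operand is 0)
  ((Q → P) → ¬P): 1 ≤ 1, so result = 1
  ((¬P → (Q → P)) ∨ ((Q → P) → ¬P)) = max(1, 1) = 1
All 25 assignments give value 1 — the formula is a G_5-tautology.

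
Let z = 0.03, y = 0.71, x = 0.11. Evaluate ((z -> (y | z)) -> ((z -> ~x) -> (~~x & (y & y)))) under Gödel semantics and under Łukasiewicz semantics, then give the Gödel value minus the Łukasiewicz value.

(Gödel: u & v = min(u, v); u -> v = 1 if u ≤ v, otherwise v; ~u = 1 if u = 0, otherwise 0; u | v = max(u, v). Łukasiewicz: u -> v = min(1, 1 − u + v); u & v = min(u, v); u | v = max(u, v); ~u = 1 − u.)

Gödel evaluation:
  (y | z) = max(0.71, 0.03) = 0.71
  (z -> (y | z)): 0.03 ≤ 0.71, so result = 1
  ~x: Gödel ¬ of 0.11 = 0 (operand ≠ 0)
  (z -> ~x): 0.03 > 0, so result = 0
  ~x: Gödel ¬ of 0.11 = 0 (operand ≠ 0)
  ~~x: Gödel ¬ of 0 = 1 (operand is 0)
  (y & y) = min(0.71, 0.71) = 0.71
  (~~x & (y & y)) = min(1, 0.71) = 0.71
  ((z -> ~x) -> (~~x & (y & y))): 0 ≤ 0.71, so result = 1
  ((z -> (y | z)) -> ((z -> ~x) -> (~~x & (y & y)))): 1 ≤ 1, so result = 1
  Gödel value = 1
Łukasiewicz evaluation:
  (y | z) = max(0.71, 0.03) = 0.71
  (z -> (y | z)): min(1, 1 − 0.03 + 0.71) = 1
  ~x: Łukasiewicz ¬ gives 1 − 0.11 = 0.89
  (z -> ~x): min(1, 1 − 0.03 + 0.89) = 1
  ~x: Łukasiewicz ¬ gives 1 − 0.11 = 0.89
  ~~x: Łukasiewicz ¬ gives 1 − 0.89 = 0.11
  (y & y) = min(0.71, 0.71) = 0.71
  (~~x & (y & y)) = min(0.11, 0.71) = 0.11
  ((z -> ~x) -> (~~x & (y & y))): min(1, 1 − 1 + 0.11) = 0.11
  ((z -> (y | z)) -> ((z -> ~x) -> (~~x & (y & y)))): min(1, 1 − 1 + 0.11) = 0.11
  Łukasiewicz value = 0.11
Difference: 1 − 0.11 = 0.89

0.89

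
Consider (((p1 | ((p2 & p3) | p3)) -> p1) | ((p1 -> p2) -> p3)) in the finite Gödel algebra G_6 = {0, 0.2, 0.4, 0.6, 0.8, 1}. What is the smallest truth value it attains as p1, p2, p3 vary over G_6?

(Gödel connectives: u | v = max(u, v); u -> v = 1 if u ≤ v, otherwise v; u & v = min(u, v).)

0.20

The minimum is attained at p1 = 0, p2 = 0, p3 = 0.2:
  (p2 & p3) = min(0, 0.2) = 0
  ((p2 & p3) | p3) = max(0, 0.2) = 0.2
  (p1 | ((p2 & p3) | p3)) = max(0, 0.2) = 0.2
  ((p1 | ((p2 & p3) | p3)) -> p1): 0.2 > 0, so result = 0
  (p1 -> p2): 0 ≤ 0, so result = 1
  ((p1 -> p2) -> p3): 1 > 0.2, so result = 0.2
  (((p1 | ((p2 & p3) | p3)) -> p1) | ((p1 -> p2) -> p3)) = max(0, 0.2) = 0.2
Checking all 216 assignments confirms none give a value below 0.20.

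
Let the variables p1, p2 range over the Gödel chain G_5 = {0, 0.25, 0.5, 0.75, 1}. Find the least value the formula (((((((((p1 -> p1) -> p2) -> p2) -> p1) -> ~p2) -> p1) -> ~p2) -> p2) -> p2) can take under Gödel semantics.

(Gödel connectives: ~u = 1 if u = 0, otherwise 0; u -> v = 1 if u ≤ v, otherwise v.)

0.25

The minimum is attained at p1 = 0.25, p2 = 0.25:
  (p1 -> p1): 0.25 ≤ 0.25, so result = 1
  ((p1 -> p1) -> p2): 1 > 0.25, so result = 0.25
  (((p1 -> p1) -> p2) -> p2): 0.25 ≤ 0.25, so result = 1
  ((((p1 -> p1) -> p2) -> p2) -> p1): 1 > 0.25, so result = 0.25
  ~p2: Gödel ¬ of 0.25 = 0 (operand ≠ 0)
  (((((p1 -> p1) -> p2) -> p2) -> p1) -> ~p2): 0.25 > 0, so result = 0
  ((((((p1 -> p1) -> p2) -> p2) -> p1) -> ~p2) -> p1): 0 ≤ 0.25, so result = 1
  ~p2: Gödel ¬ of 0.25 = 0 (operand ≠ 0)
  (((((((p1 -> p1) -> p2) -> p2) -> p1) -> ~p2) -> p1) -> ~p2): 1 > 0, so result = 0
  ((((((((p1 -> p1) -> p2) -> p2) -> p1) -> ~p2) -> p1) -> ~p2) -> p2): 0 ≤ 0.25, so result = 1
  (((((((((p1 -> p1) -> p2) -> p2) -> p1) -> ~p2) -> p1) -> ~p2) -> p2) -> p2): 1 > 0.25, so result = 0.25
Checking all 25 assignments confirms none give a value below 0.25.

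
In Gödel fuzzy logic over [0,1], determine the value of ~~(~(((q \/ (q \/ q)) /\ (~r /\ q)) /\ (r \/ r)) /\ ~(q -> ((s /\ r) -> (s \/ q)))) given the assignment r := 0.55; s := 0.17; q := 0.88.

(q \/ q) = max(0.88, 0.88) = 0.88
(q \/ (q \/ q)) = max(0.88, 0.88) = 0.88
~r: Gödel ¬ of 0.55 = 0 (operand ≠ 0)
(~r /\ q) = min(0, 0.88) = 0
((q \/ (q \/ q)) /\ (~r /\ q)) = min(0.88, 0) = 0
(r \/ r) = max(0.55, 0.55) = 0.55
(((q \/ (q \/ q)) /\ (~r /\ q)) /\ (r \/ r)) = min(0, 0.55) = 0
~(((q \/ (q \/ q)) /\ (~r /\ q)) /\ (r \/ r)): Gödel ¬ of 0 = 1 (operand is 0)
(s /\ r) = min(0.17, 0.55) = 0.17
(s \/ q) = max(0.17, 0.88) = 0.88
((s /\ r) -> (s \/ q)): 0.17 ≤ 0.88, so result = 1
(q -> ((s /\ r) -> (s \/ q))): 0.88 ≤ 1, so result = 1
~(q -> ((s /\ r) -> (s \/ q))): Gödel ¬ of 1 = 0 (operand ≠ 0)
(~(((q \/ (q \/ q)) /\ (~r /\ q)) /\ (r \/ r)) /\ ~(q -> ((s /\ r) -> (s \/ q)))) = min(1, 0) = 0
~(~(((q \/ (q \/ q)) /\ (~r /\ q)) /\ (r \/ r)) /\ ~(q -> ((s /\ r) -> (s \/ q)))): Gödel ¬ of 0 = 1 (operand is 0)
~~(~(((q \/ (q \/ q)) /\ (~r /\ q)) /\ (r \/ r)) /\ ~(q -> ((s /\ r) -> (s \/ q)))): Gödel ¬ of 1 = 0 (operand ≠ 0)

0.00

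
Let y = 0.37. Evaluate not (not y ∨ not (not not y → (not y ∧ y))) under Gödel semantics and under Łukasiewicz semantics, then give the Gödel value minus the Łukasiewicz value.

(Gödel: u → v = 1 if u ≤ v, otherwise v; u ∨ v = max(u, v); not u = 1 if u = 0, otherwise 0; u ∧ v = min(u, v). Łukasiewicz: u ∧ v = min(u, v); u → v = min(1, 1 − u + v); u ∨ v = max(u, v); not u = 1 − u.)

-0.37

Gödel evaluation:
  not y: Gödel ¬ of 0.37 = 0 (operand ≠ 0)
  not y: Gödel ¬ of 0.37 = 0 (operand ≠ 0)
  not not y: Gödel ¬ of 0 = 1 (operand is 0)
  not y: Gödel ¬ of 0.37 = 0 (operand ≠ 0)
  (not y ∧ y) = min(0, 0.37) = 0
  (not not y → (not y ∧ y)): 1 > 0, so result = 0
  not (not not y → (not y ∧ y)): Gödel ¬ of 0 = 1 (operand is 0)
  (not y ∨ not (not not y → (not y ∧ y))) = max(0, 1) = 1
  not (not y ∨ not (not not y → (not y ∧ y))): Gödel ¬ of 1 = 0 (operand ≠ 0)
  Gödel value = 0
Łukasiewicz evaluation:
  not y: Łukasiewicz ¬ gives 1 − 0.37 = 0.63
  not y: Łukasiewicz ¬ gives 1 − 0.37 = 0.63
  not not y: Łukasiewicz ¬ gives 1 − 0.63 = 0.37
  not y: Łukasiewicz ¬ gives 1 − 0.37 = 0.63
  (not y ∧ y) = min(0.63, 0.37) = 0.37
  (not not y → (not y ∧ y)): min(1, 1 − 0.37 + 0.37) = 1
  not (not not y → (not y ∧ y)): Łukasiewicz ¬ gives 1 − 1 = 0
  (not y ∨ not (not not y → (not y ∧ y))) = max(0.63, 0) = 0.63
  not (not y ∨ not (not not y → (not y ∧ y))): Łukasiewicz ¬ gives 1 − 0.63 = 0.37
  Łukasiewicz value = 0.37
Difference: 0 − 0.37 = -0.37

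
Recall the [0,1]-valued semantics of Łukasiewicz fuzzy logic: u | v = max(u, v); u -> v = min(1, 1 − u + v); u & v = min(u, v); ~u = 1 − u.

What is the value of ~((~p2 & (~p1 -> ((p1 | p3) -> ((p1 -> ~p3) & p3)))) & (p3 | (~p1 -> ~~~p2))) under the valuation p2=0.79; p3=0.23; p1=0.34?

~p2: Łukasiewicz ¬ gives 1 − 0.79 = 0.21
~p1: Łukasiewicz ¬ gives 1 − 0.34 = 0.66
(p1 | p3) = max(0.34, 0.23) = 0.34
~p3: Łukasiewicz ¬ gives 1 − 0.23 = 0.77
(p1 -> ~p3): min(1, 1 − 0.34 + 0.77) = 1
((p1 -> ~p3) & p3) = min(1, 0.23) = 0.23
((p1 | p3) -> ((p1 -> ~p3) & p3)): min(1, 1 − 0.34 + 0.23) = 0.89
(~p1 -> ((p1 | p3) -> ((p1 -> ~p3) & p3))): min(1, 1 − 0.66 + 0.89) = 1
(~p2 & (~p1 -> ((p1 | p3) -> ((p1 -> ~p3) & p3)))) = min(0.21, 1) = 0.21
~p1: Łukasiewicz ¬ gives 1 − 0.34 = 0.66
~p2: Łukasiewicz ¬ gives 1 − 0.79 = 0.21
~~p2: Łukasiewicz ¬ gives 1 − 0.21 = 0.79
~~~p2: Łukasiewicz ¬ gives 1 − 0.79 = 0.21
(~p1 -> ~~~p2): min(1, 1 − 0.66 + 0.21) = 0.55
(p3 | (~p1 -> ~~~p2)) = max(0.23, 0.55) = 0.55
((~p2 & (~p1 -> ((p1 | p3) -> ((p1 -> ~p3) & p3)))) & (p3 | (~p1 -> ~~~p2))) = min(0.21, 0.55) = 0.21
~((~p2 & (~p1 -> ((p1 | p3) -> ((p1 -> ~p3) & p3)))) & (p3 | (~p1 -> ~~~p2))): Łukasiewicz ¬ gives 1 − 0.21 = 0.79

0.79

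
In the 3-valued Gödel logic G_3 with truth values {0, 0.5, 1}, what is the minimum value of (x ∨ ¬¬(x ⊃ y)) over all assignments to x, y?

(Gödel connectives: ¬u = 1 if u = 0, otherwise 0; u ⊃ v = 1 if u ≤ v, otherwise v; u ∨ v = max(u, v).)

The minimum is attained at x = 0.5, y = 0:
  (x ⊃ y): 0.5 > 0, so result = 0
  ¬(x ⊃ y): Gödel ¬ of 0 = 1 (operand is 0)
  ¬¬(x ⊃ y): Gödel ¬ of 1 = 0 (operand ≠ 0)
  (x ∨ ¬¬(x ⊃ y)) = max(0.5, 0) = 0.5
Checking all 9 assignments confirms none give a value below 0.50.

0.50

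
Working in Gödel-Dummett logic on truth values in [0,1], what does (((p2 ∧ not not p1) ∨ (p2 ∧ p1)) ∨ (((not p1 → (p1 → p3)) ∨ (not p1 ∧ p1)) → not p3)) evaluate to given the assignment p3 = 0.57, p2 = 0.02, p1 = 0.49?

not p1: Gödel ¬ of 0.49 = 0 (operand ≠ 0)
not not p1: Gödel ¬ of 0 = 1 (operand is 0)
(p2 ∧ not not p1) = min(0.02, 1) = 0.02
(p2 ∧ p1) = min(0.02, 0.49) = 0.02
((p2 ∧ not not p1) ∨ (p2 ∧ p1)) = max(0.02, 0.02) = 0.02
not p1: Gödel ¬ of 0.49 = 0 (operand ≠ 0)
(p1 → p3): 0.49 ≤ 0.57, so result = 1
(not p1 → (p1 → p3)): 0 ≤ 1, so result = 1
not p1: Gödel ¬ of 0.49 = 0 (operand ≠ 0)
(not p1 ∧ p1) = min(0, 0.49) = 0
((not p1 → (p1 → p3)) ∨ (not p1 ∧ p1)) = max(1, 0) = 1
not p3: Gödel ¬ of 0.57 = 0 (operand ≠ 0)
(((not p1 → (p1 → p3)) ∨ (not p1 ∧ p1)) → not p3): 1 > 0, so result = 0
(((p2 ∧ not not p1) ∨ (p2 ∧ p1)) ∨ (((not p1 → (p1 → p3)) ∨ (not p1 ∧ p1)) → not p3)) = max(0.02, 0) = 0.02

0.02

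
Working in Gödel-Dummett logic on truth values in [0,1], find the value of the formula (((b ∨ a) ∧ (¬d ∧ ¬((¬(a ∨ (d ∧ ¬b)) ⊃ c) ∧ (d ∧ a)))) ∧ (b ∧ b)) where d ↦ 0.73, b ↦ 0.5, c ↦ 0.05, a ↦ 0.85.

0.00

(b ∨ a) = max(0.5, 0.85) = 0.85
¬d: Gödel ¬ of 0.73 = 0 (operand ≠ 0)
¬b: Gödel ¬ of 0.5 = 0 (operand ≠ 0)
(d ∧ ¬b) = min(0.73, 0) = 0
(a ∨ (d ∧ ¬b)) = max(0.85, 0) = 0.85
¬(a ∨ (d ∧ ¬b)): Gödel ¬ of 0.85 = 0 (operand ≠ 0)
(¬(a ∨ (d ∧ ¬b)) ⊃ c): 0 ≤ 0.05, so result = 1
(d ∧ a) = min(0.73, 0.85) = 0.73
((¬(a ∨ (d ∧ ¬b)) ⊃ c) ∧ (d ∧ a)) = min(1, 0.73) = 0.73
¬((¬(a ∨ (d ∧ ¬b)) ⊃ c) ∧ (d ∧ a)): Gödel ¬ of 0.73 = 0 (operand ≠ 0)
(¬d ∧ ¬((¬(a ∨ (d ∧ ¬b)) ⊃ c) ∧ (d ∧ a))) = min(0, 0) = 0
((b ∨ a) ∧ (¬d ∧ ¬((¬(a ∨ (d ∧ ¬b)) ⊃ c) ∧ (d ∧ a)))) = min(0.85, 0) = 0
(b ∧ b) = min(0.5, 0.5) = 0.5
(((b ∨ a) ∧ (¬d ∧ ¬((¬(a ∨ (d ∧ ¬b)) ⊃ c) ∧ (d ∧ a)))) ∧ (b ∧ b)) = min(0, 0.5) = 0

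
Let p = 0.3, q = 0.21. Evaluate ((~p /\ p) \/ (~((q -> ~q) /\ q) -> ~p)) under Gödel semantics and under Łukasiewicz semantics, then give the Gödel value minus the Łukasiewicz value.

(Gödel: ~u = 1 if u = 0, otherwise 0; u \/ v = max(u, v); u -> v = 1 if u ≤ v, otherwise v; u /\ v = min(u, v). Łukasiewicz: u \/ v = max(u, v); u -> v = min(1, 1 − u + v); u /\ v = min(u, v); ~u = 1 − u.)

Gödel evaluation:
  ~p: Gödel ¬ of 0.3 = 0 (operand ≠ 0)
  (~p /\ p) = min(0, 0.3) = 0
  ~q: Gödel ¬ of 0.21 = 0 (operand ≠ 0)
  (q -> ~q): 0.21 > 0, so result = 0
  ((q -> ~q) /\ q) = min(0, 0.21) = 0
  ~((q -> ~q) /\ q): Gödel ¬ of 0 = 1 (operand is 0)
  ~p: Gödel ¬ of 0.3 = 0 (operand ≠ 0)
  (~((q -> ~q) /\ q) -> ~p): 1 > 0, so result = 0
  ((~p /\ p) \/ (~((q -> ~q) /\ q) -> ~p)) = max(0, 0) = 0
  Gödel value = 0
Łukasiewicz evaluation:
  ~p: Łukasiewicz ¬ gives 1 − 0.3 = 0.7
  (~p /\ p) = min(0.7, 0.3) = 0.3
  ~q: Łukasiewicz ¬ gives 1 − 0.21 = 0.79
  (q -> ~q): min(1, 1 − 0.21 + 0.79) = 1
  ((q -> ~q) /\ q) = min(1, 0.21) = 0.21
  ~((q -> ~q) /\ q): Łukasiewicz ¬ gives 1 − 0.21 = 0.79
  ~p: Łukasiewicz ¬ gives 1 − 0.3 = 0.7
  (~((q -> ~q) /\ q) -> ~p): min(1, 1 − 0.79 + 0.7) = 0.91
  ((~p /\ p) \/ (~((q -> ~q) /\ q) -> ~p)) = max(0.3, 0.91) = 0.91
  Łukasiewicz value = 0.91
Difference: 0 − 0.91 = -0.91

-0.91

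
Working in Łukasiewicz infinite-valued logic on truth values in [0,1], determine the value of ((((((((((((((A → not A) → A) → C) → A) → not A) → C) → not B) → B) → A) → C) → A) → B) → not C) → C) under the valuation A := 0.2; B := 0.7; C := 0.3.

0.60

not A: Łukasiewicz ¬ gives 1 − 0.2 = 0.8
(A → not A): min(1, 1 − 0.2 + 0.8) = 1
((A → not A) → A): min(1, 1 − 1 + 0.2) = 0.2
(((A → not A) → A) → C): min(1, 1 − 0.2 + 0.3) = 1
((((A → not A) → A) → C) → A): min(1, 1 − 1 + 0.2) = 0.2
not A: Łukasiewicz ¬ gives 1 − 0.2 = 0.8
(((((A → not A) → A) → C) → A) → not A): min(1, 1 − 0.2 + 0.8) = 1
((((((A → not A) → A) → C) → A) → not A) → C): min(1, 1 − 1 + 0.3) = 0.3
not B: Łukasiewicz ¬ gives 1 − 0.7 = 0.3
(((((((A → not A) → A) → C) → A) → not A) → C) → not B): min(1, 1 − 0.3 + 0.3) = 1
((((((((A → not A) → A) → C) → A) → not A) → C) → not B) → B): min(1, 1 − 1 + 0.7) = 0.7
(((((((((A → not A) → A) → C) → A) → not A) → C) → not B) → B) → A): min(1, 1 − 0.7 + 0.2) = 0.5
((((((((((A → not A) → A) → C) → A) → not A) → C) → not B) → B) → A) → C): min(1, 1 − 0.5 + 0.3) = 0.8
(((((((((((A → not A) → A) → C) → A) → not A) → C) → not B) → B) → A) → C) → A): min(1, 1 − 0.8 + 0.2) = 0.4
((((((((((((A → not A) → A) → C) → A) → not A) → C) → not B) → B) → A) → C) → A) → B): min(1, 1 − 0.4 + 0.7) = 1
not C: Łukasiewicz ¬ gives 1 − 0.3 = 0.7
(((((((((((((A → not A) → A) → C) → A) → not A) → C) → not B) → B) → A) → C) → A) → B) → not C): min(1, 1 − 1 + 0.7) = 0.7
((((((((((((((A → not A) → A) → C) → A) → not A) → C) → not B) → B) → A) → C) → A) → B) → not C) → C): min(1, 1 − 0.7 + 0.3) = 0.6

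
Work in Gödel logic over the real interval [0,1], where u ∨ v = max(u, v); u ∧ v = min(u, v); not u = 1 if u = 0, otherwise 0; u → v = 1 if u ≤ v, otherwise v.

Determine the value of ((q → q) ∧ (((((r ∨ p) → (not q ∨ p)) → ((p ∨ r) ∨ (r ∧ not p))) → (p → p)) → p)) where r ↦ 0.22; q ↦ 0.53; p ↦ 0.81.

0.81

(q → q): 0.53 ≤ 0.53, so result = 1
(r ∨ p) = max(0.22, 0.81) = 0.81
not q: Gödel ¬ of 0.53 = 0 (operand ≠ 0)
(not q ∨ p) = max(0, 0.81) = 0.81
((r ∨ p) → (not q ∨ p)): 0.81 ≤ 0.81, so result = 1
(p ∨ r) = max(0.81, 0.22) = 0.81
not p: Gödel ¬ of 0.81 = 0 (operand ≠ 0)
(r ∧ not p) = min(0.22, 0) = 0
((p ∨ r) ∨ (r ∧ not p)) = max(0.81, 0) = 0.81
(((r ∨ p) → (not q ∨ p)) → ((p ∨ r) ∨ (r ∧ not p))): 1 > 0.81, so result = 0.81
(p → p): 0.81 ≤ 0.81, so result = 1
((((r ∨ p) → (not q ∨ p)) → ((p ∨ r) ∨ (r ∧ not p))) → (p → p)): 0.81 ≤ 1, so result = 1
(((((r ∨ p) → (not q ∨ p)) → ((p ∨ r) ∨ (r ∧ not p))) → (p → p)) → p): 1 > 0.81, so result = 0.81
((q → q) ∧ (((((r ∨ p) → (not q ∨ p)) → ((p ∨ r) ∨ (r ∧ not p))) → (p → p)) → p)) = min(1, 0.81) = 0.81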